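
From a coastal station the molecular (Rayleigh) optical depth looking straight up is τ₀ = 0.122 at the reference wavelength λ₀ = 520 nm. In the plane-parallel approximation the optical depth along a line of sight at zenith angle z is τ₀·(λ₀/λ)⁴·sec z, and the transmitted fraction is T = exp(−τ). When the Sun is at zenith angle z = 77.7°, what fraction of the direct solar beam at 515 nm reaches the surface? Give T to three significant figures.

0.551

sec 77.7° = 4.6942.
τ = 0.122 × (520/515)⁴ × 4.6942 = 0.122 × 1.0394 × 4.6942 = 0.5953.
T = exp(−0.5953) = 0.5514.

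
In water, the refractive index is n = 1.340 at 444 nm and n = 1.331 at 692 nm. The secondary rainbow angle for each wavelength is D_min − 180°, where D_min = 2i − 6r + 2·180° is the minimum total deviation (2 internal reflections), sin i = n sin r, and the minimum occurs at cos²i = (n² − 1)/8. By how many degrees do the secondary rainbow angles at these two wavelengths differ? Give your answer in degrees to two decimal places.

2.34°

At 444 nm (n = 1.340): cos²i = 0.09945 → i = 71.618°, r = 45.088°, D_min = 232.709°, rainbow angle = 52.709°.
At 692 nm (n = 1.331): cos²i = 0.09645 → i = 71.907°, r = 45.575°, D_min = 230.365°, rainbow angle = 50.365°.
Angular width = |52.709° − 50.365°| = 2.344°.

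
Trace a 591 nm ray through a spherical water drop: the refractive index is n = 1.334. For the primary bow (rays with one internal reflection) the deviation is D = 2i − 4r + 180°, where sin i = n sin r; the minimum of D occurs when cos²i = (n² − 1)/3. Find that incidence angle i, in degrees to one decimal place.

cos²i = (1.334² − 1)/3 = (1.77956 − 1)/3 = 0.25985.
cos i = 0.50976, so i = 59.352°.

59.4°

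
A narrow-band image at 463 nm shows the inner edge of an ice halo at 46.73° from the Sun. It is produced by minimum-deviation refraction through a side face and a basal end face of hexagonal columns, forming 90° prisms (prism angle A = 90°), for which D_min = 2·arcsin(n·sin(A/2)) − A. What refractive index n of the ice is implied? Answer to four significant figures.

1.315

Rearranging: n = sin((D_min + A)/2) / sin(A/2).
(D_min + A)/2 = (46.73° + 90°)/2 = 68.365°.
n = sin 68.365° / sin 45° = 0.9296 / 0.7071 = 1.3146.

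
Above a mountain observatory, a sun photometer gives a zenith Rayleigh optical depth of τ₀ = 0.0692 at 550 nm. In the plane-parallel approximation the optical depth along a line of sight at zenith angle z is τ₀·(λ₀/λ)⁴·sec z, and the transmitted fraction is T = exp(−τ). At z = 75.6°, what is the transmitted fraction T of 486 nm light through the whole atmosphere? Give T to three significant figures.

sec 75.6° = 4.0211.
τ = 0.0692 × (550/486)⁴ × 4.0211 = 0.0692 × 1.6402 × 4.0211 = 0.4564.
T = exp(−0.4564) = 0.6336.

0.634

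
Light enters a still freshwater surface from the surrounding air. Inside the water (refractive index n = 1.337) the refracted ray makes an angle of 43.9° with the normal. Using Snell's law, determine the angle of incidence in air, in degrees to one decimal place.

Snell: sin θ_i = n · sin θ_r = 1.337 × sin 43.9° = 1.337 × 0.6934 = 0.9271.
θ_i = arcsin(0.9271) = 67.98°.

68.0°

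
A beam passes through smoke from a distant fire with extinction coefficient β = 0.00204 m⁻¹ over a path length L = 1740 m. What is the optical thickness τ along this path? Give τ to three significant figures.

τ = β·L = 0.00204 × 1740 = 3.5496.

3.55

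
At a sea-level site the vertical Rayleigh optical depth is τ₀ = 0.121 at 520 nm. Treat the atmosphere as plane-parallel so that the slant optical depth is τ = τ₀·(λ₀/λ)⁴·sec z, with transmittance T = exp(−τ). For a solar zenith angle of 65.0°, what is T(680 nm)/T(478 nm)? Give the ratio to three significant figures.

1.35

Airmass: sec 65.0° = 2.3662.
τ(680 nm) = 0.121 × (520/680)⁴ × 2.3662 = 0.121 × 0.3420 × 2.3662 = 0.0979.
τ(478 nm) = 0.121 × (520/478)⁴ × 2.3662 = 0.121 × 1.4006 × 2.3662 = 0.4010.
T(680)/T(478) = exp(τ_B − τ_A) = exp(0.3031) = 1.3540.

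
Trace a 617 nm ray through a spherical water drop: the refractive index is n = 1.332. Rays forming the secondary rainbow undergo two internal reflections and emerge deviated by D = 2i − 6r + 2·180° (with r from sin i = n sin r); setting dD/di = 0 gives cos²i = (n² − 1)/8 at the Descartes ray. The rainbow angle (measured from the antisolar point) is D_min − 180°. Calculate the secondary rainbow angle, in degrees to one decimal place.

cos²i = (1.77422 − 1)/8 = 0.09678; i = arccos(0.31109) = 71.875°.
sin r = sin 71.875°/1.332 = 0.71350; r = 45.520°.
D_min = 2·71.875° − 6·45.520° + 360° = 230.628°.
Rainbow angle = D_min − 180° = 50.628°.

50.6°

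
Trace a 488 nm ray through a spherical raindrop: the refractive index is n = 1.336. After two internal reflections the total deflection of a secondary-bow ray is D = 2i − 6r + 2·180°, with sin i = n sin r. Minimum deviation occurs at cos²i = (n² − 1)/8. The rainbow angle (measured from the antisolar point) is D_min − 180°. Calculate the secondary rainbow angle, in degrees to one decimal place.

cos²i = (1.78490 − 1)/8 = 0.09811; i = arccos(0.31323) = 71.746°.
sin r = sin 71.746°/1.336 = 0.71084; r = 45.303°.
D_min = 2·71.746° − 6·45.303° + 360° = 231.674°.
Rainbow angle = D_min − 180° = 51.674°.

51.7°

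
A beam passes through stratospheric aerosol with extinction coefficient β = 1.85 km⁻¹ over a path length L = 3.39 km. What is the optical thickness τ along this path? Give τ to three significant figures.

6.27

τ = β·L = 1.85 × 3.39 = 6.2715.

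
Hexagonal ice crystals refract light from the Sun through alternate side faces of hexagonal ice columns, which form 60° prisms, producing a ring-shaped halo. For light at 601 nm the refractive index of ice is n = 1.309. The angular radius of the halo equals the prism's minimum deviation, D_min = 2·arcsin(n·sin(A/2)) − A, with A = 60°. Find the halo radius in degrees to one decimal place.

21.8°

n·sin(A/2) = 1.309 × sin 30° = 1.309 × 0.5000 = 0.6545.
D_min = 2·arcsin(0.6545) − 60° = 2 × 40.882° − 60° = 21.763°.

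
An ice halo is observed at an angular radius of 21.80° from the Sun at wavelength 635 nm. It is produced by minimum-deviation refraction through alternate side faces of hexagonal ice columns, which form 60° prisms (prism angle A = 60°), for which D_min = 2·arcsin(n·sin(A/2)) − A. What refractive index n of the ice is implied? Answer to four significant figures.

1.309

Rearranging: n = sin((D_min + A)/2) / sin(A/2).
(D_min + A)/2 = (21.80° + 60°)/2 = 40.900°.
n = sin 40.900° / sin 30° = 0.6547 / 0.5000 = 1.3095.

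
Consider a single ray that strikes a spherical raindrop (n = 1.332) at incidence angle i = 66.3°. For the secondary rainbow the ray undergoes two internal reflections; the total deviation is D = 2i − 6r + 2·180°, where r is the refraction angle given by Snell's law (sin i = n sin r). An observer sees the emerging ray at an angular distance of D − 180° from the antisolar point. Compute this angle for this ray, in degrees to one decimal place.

52.0°

sin r = sin 66.3° / 1.332 = 0.9157/1.332 = 0.6874; r = 43.43°.
D = 2·66.3° − 6·43.43° + 2·180° = 132.60° − 260.56° + 360° = 232.04°.
Angle from antisolar point = D − 180° = 52.04°.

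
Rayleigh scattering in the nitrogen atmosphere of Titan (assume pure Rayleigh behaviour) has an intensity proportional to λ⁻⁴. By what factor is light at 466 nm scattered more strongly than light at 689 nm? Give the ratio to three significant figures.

4.78

Rayleigh scattering ∝ λ⁻⁴, so the ratio of coefficients is the inverse fourth power of the wavelength ratio.
σ(466)/σ(689) = (689/466)⁴ = (1.4785)⁴ = 4.779.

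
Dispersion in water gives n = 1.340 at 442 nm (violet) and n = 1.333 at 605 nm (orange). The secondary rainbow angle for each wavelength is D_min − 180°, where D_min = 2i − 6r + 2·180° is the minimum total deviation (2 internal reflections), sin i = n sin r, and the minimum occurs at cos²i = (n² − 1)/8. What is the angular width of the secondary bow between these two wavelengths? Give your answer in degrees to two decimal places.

1.82°

At 442 nm (n = 1.340): cos²i = 0.09945 → i = 71.618°, r = 45.088°, D_min = 232.709°, rainbow angle = 52.709°.
At 605 nm (n = 1.333): cos²i = 0.09711 → i = 71.843°, r = 45.466°, D_min = 230.891°, rainbow angle = 50.891°.
Angular width = |52.709° − 50.891°| = 1.818°.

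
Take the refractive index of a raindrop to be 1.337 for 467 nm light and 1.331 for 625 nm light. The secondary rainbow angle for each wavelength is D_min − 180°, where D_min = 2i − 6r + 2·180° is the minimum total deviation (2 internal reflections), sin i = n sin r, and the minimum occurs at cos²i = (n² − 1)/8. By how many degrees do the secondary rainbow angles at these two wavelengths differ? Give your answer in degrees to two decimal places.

1.57°

At 467 nm (n = 1.337): cos²i = 0.09845 → i = 71.714°, r = 45.249°, D_min = 231.934°, rainbow angle = 51.934°.
At 625 nm (n = 1.331): cos²i = 0.09645 → i = 71.907°, r = 45.575°, D_min = 230.365°, rainbow angle = 50.365°.
Angular width = |51.934° − 50.365°| = 1.569°.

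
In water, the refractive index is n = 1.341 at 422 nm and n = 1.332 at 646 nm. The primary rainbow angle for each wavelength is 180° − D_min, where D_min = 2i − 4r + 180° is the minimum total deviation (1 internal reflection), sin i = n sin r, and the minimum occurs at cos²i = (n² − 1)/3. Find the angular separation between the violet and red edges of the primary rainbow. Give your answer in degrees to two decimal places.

At 422 nm (n = 1.341): cos²i = 0.26609 → i = 58.946°, r = 39.705°, D_min = 139.071°, rainbow angle = 40.929°.
At 646 nm (n = 1.332): cos²i = 0.25807 → i = 59.469°, r = 40.290°, D_min = 137.776°, rainbow angle = 42.224°.
Angular width = |40.929° − 42.224°| = 1.295°.

1.29°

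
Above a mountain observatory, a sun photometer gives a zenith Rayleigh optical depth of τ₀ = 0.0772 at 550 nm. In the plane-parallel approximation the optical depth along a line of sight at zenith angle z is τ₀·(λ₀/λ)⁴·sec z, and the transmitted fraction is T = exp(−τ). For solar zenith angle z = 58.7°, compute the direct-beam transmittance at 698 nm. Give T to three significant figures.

0.944

sec 58.7° = 1.9249.
τ = 0.0772 × (550/698)⁴ × 1.9249 = 0.0772 × 0.3855 × 1.9249 = 0.0573.
T = exp(−0.0573) = 0.9443.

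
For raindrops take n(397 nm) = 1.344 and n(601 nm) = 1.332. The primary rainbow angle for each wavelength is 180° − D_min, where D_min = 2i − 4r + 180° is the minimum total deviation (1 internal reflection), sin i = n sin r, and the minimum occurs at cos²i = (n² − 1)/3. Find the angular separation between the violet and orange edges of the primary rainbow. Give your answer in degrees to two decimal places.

At 397 nm (n = 1.344): cos²i = 0.26878 → i = 58.772°, r = 39.512°, D_min = 139.495°, rainbow angle = 40.505°.
At 601 nm (n = 1.332): cos²i = 0.25807 → i = 59.469°, r = 40.290°, D_min = 137.776°, rainbow angle = 42.224°.
Angular width = |40.505° − 42.224°| = 1.719°.

1.72°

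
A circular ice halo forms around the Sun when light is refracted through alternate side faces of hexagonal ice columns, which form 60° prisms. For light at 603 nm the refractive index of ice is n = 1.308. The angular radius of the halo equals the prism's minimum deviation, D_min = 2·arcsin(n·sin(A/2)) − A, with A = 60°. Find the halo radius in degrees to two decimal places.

n·sin(A/2) = 1.308 × sin 30° = 1.308 × 0.5000 = 0.6540.
D_min = 2·arcsin(0.6540) − 60° = 2 × 40.844° − 60° = 21.688°.

21.69°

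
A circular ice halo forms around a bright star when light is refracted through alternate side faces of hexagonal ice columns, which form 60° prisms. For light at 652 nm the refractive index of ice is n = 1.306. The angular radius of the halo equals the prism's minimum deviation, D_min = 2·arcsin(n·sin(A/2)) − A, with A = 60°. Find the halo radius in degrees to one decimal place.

n·sin(A/2) = 1.306 × sin 30° = 1.306 × 0.5000 = 0.6530.
D_min = 2·arcsin(0.6530) − 60° = 2 × 40.768° − 60° = 21.536°.

21.5°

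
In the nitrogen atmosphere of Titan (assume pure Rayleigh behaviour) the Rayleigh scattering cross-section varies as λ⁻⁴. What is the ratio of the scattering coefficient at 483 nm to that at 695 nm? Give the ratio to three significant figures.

Rayleigh scattering ∝ λ⁻⁴, so the ratio of coefficients is the inverse fourth power of the wavelength ratio.
σ(483)/σ(695) = (695/483)⁴ = (1.4389)⁴ = 4.287.

4.29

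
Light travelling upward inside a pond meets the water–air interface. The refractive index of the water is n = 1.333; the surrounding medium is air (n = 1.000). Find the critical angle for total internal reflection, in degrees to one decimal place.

sin θ_c = n_air / n = 1.000 / 1.333 = 0.7502.
θ_c = arcsin(0.7502) = 48.61°.

48.6°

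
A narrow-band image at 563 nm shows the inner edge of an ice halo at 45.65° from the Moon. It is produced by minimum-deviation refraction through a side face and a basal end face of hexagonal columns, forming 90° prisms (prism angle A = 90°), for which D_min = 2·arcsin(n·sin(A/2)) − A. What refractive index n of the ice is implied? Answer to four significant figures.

1.310

Rearranging: n = sin((D_min + A)/2) / sin(A/2).
(D_min + A)/2 = (45.65° + 90°)/2 = 67.825°.
n = sin 67.825° / sin 45° = 0.9260 / 0.7071 = 1.3096.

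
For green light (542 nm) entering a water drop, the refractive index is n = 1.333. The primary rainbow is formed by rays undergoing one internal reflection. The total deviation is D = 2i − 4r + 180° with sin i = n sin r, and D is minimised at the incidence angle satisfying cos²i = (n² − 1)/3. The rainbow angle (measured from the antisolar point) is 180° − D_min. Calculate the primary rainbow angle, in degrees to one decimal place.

cos²i = (1.77689 − 1)/3 = 0.25896; i = arccos(0.50888) = 59.410°.
sin r = sin 59.410°/1.333 = 0.64579; r = 40.225°.
D_min = 2·59.410° − 4·40.225° + 180° = 137.922°.
Rainbow angle = 180° − D_min = 42.078°.

42.1°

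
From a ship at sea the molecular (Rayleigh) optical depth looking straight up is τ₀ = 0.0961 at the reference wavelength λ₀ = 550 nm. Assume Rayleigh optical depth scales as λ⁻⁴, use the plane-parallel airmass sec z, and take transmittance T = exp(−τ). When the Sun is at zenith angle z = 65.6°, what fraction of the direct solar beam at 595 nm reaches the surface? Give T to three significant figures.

sec 65.6° = 2.4207.
τ = 0.0961 × (550/595)⁴ × 2.4207 = 0.0961 × 0.7301 × 2.4207 = 0.1698.
T = exp(−0.1698) = 0.8438.

0.844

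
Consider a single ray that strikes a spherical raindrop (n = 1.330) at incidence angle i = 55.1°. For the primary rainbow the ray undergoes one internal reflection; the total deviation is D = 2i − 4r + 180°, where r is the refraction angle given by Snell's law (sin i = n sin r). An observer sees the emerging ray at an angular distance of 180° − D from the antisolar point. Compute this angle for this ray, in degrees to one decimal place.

42.1°

sin r = sin 55.1° / 1.330 = 0.8202/1.330 = 0.6167; r = 38.07°.
D = 2·55.1° − 4·38.07° + 180° = 110.20° − 152.29° + 180° = 137.91°.
Angle from antisolar point = 180° − D = 42.09°.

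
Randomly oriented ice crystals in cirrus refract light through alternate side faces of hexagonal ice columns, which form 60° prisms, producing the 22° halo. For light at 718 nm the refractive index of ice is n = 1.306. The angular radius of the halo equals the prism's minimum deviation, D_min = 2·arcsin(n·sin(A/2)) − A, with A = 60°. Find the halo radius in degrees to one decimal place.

n·sin(A/2) = 1.306 × sin 30° = 1.306 × 0.5000 = 0.6530.
D_min = 2·arcsin(0.6530) − 60° = 2 × 40.768° − 60° = 21.536°.

21.5°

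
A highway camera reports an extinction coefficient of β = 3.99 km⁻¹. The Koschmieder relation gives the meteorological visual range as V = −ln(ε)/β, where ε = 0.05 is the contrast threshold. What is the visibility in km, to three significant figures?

0.751 km

V = −ln(0.05) / 3.99 = 2.996 / 3.99 = 0.7508 km.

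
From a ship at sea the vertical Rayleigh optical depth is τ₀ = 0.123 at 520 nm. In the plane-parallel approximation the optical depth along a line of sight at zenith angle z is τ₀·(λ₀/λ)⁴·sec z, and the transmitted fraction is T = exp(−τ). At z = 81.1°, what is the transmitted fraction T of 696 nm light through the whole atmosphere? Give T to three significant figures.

sec 81.1° = 6.4637.
τ = 0.123 × (520/696)⁴ × 6.4637 = 0.123 × 0.3116 × 6.4637 = 0.2477.
T = exp(−0.2477) = 0.7806.

0.781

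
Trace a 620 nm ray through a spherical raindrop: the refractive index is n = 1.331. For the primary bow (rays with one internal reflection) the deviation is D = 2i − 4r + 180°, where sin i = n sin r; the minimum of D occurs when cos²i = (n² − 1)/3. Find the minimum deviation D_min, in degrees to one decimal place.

137.6°

cos²i = (1.77156 − 1)/3 = 0.25719; i = arccos(0.50714) = 59.527°.
sin r = sin 59.527°/1.331 = 0.64753; r = 40.356°.
D_min = 2·59.527° − 4·40.356° + 180° = 137.630°.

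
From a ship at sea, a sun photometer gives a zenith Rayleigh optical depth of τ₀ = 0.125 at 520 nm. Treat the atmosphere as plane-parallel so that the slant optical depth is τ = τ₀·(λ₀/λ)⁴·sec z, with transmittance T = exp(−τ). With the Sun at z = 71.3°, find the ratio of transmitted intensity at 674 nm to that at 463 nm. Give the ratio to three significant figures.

1.62

Airmass: sec 71.3° = 3.1190.
τ(674 nm) = 0.125 × (520/674)⁴ × 3.1190 = 0.125 × 0.3543 × 3.1190 = 0.1381.
τ(463 nm) = 0.125 × (520/463)⁴ × 3.1190 = 0.125 × 1.5911 × 3.1190 = 0.6203.
T(674)/T(463) = exp(τ_B − τ_A) = exp(0.4822) = 1.6196.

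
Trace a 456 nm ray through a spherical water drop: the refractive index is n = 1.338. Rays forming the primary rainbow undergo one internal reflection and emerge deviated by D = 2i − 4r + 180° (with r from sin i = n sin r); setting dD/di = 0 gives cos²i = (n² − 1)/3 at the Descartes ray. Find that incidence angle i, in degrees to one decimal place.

cos²i = (1.338² − 1)/3 = (1.79024 − 1)/3 = 0.26341.
cos i = 0.51324, so i = 59.120°.

59.1°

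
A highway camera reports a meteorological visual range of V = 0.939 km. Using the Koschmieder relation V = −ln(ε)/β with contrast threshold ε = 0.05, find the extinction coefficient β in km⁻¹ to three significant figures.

β = −ln(0.05) / V = 2.996 / 0.939 = 3.1903 km⁻¹.

3.19 km⁻¹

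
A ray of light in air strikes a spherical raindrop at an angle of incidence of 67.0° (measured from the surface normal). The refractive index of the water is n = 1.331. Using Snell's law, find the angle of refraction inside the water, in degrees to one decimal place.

Snell: sin θ_r = sin θ_i / n = sin 67.0° / 1.331 = 0.9205 / 1.331 = 0.6916.
θ_r = arcsin(0.6916) = 43.76°.

43.8°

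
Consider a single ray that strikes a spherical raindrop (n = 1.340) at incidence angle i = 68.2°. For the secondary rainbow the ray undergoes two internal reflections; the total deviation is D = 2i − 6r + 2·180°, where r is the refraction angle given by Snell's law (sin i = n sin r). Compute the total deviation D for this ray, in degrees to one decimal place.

233.2°

sin r = sin 68.2° / 1.340 = 0.9285/1.340 = 0.6929; r = 43.86°.
D = 2·68.2° − 6·43.86° + 2·180° = 136.40° − 263.16° + 360° = 233.24°.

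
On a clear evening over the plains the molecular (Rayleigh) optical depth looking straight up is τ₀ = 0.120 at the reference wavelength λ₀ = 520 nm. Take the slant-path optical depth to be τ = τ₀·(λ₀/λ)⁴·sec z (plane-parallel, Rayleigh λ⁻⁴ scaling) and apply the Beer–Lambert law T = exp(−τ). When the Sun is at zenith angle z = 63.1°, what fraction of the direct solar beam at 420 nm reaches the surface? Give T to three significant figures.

sec 63.1° = 2.2103.
τ = 0.120 × (520/420)⁴ × 2.2103 = 0.120 × 2.3497 × 2.2103 = 0.6232.
T = exp(−0.6232) = 0.5362.

0.536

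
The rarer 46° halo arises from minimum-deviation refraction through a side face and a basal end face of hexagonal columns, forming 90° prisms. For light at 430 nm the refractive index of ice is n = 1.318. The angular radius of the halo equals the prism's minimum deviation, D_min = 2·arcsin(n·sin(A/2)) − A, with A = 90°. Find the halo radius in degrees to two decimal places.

47.49°

n·sin(A/2) = 1.318 × sin 45° = 1.318 × 0.7071 = 0.9320.
D_min = 2·arcsin(0.9320) − 90° = 2 × 68.743° − 90° = 47.487°.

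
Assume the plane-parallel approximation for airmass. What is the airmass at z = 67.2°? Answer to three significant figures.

X = sec z = 1/cos 67.2° = 1/0.3875 = 2.5805.

2.58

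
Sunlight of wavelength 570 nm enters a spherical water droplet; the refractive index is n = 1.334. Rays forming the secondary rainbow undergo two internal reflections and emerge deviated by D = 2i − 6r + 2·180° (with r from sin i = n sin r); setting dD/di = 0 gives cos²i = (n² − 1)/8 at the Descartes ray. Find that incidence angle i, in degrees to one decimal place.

cos²i = (1.334² − 1)/8 = (1.77956 − 1)/8 = 0.09744.
cos i = 0.31216, so i = 71.810°.

71.8°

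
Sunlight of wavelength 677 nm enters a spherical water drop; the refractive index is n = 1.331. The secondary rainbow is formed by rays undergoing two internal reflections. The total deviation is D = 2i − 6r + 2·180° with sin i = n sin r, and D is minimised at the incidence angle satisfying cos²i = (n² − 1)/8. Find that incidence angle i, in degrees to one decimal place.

cos²i = (1.331² − 1)/8 = (1.77156 − 1)/8 = 0.09645.
cos i = 0.31056, so i = 71.907°.

71.9°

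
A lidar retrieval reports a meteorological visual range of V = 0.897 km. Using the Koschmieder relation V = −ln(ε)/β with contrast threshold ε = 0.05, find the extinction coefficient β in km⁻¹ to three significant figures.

β = −ln(0.05) / V = 2.996 / 0.897 = 3.3397 km⁻¹.

3.34 km⁻¹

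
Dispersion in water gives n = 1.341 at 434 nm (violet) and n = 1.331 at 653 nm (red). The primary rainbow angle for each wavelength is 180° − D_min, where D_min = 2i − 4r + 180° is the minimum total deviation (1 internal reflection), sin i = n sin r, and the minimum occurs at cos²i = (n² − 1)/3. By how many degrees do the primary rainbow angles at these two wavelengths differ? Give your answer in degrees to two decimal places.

1.44°

At 434 nm (n = 1.341): cos²i = 0.26609 → i = 58.946°, r = 39.705°, D_min = 139.071°, rainbow angle = 40.929°.
At 653 nm (n = 1.331): cos²i = 0.25719 → i = 59.527°, r = 40.356°, D_min = 137.630°, rainbow angle = 42.370°.
Angular width = |40.929° − 42.370°| = 1.441°.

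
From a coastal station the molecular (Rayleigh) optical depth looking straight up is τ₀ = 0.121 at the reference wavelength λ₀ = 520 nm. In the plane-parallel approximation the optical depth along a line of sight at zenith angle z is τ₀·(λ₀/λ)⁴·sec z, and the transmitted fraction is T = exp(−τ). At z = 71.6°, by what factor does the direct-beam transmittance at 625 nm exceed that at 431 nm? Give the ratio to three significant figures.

Airmass: sec 71.6° = 3.1681.
τ(625 nm) = 0.121 × (520/625)⁴ × 3.1681 = 0.121 × 0.4792 × 3.1681 = 0.1837.
τ(431 nm) = 0.121 × (520/431)⁴ × 3.1681 = 0.121 × 2.1189 × 3.1681 = 0.8122.
T(625)/T(431) = exp(τ_B − τ_A) = exp(0.6286) = 1.8749.

1.87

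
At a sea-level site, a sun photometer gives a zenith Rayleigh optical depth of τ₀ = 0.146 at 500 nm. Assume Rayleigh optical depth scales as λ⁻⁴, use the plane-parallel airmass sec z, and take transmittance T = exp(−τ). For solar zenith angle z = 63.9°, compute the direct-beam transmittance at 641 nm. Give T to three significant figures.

sec 63.9° = 2.2730.
τ = 0.146 × (500/641)⁴ × 2.2730 = 0.146 × 0.3702 × 2.2730 = 0.1229.
T = exp(−0.1229) = 0.8844.

0.884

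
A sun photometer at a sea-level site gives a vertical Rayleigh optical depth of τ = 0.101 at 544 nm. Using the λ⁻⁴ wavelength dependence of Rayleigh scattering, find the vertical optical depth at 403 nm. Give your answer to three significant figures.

τ(403 nm) = τ(544 nm) × (544/403)⁴ = 0.101 × (1.3499)⁴ = 0.101 × 3.3203 = 0.3353.

0.335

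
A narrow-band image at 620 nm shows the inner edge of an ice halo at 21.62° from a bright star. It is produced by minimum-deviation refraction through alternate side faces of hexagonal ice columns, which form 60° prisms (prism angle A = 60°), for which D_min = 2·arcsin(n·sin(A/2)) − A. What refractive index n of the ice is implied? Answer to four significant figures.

1.307

Rearranging: n = sin((D_min + A)/2) / sin(A/2).
(D_min + A)/2 = (21.62° + 60°)/2 = 40.810°.
n = sin 40.810° / sin 30° = 0.6536 / 0.5000 = 1.3071.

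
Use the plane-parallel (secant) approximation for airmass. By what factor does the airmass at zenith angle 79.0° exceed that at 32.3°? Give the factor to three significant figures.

X(79.0°)/X(32.3°) = sec 79.0° / sec 32.3° = cos 32.3° / cos 79.0° = 0.8453/0.1908 = 4.4299.

4.43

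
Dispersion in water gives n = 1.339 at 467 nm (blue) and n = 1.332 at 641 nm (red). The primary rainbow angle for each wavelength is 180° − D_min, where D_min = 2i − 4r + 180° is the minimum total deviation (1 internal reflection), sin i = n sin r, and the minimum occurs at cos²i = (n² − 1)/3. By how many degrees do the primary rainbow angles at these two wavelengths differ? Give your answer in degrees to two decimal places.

1.01°

At 467 nm (n = 1.339): cos²i = 0.26431 → i = 59.062°, r = 39.834°, D_min = 138.786°, rainbow angle = 41.214°.
At 641 nm (n = 1.332): cos²i = 0.25807 → i = 59.469°, r = 40.290°, D_min = 137.776°, rainbow angle = 42.224°.
Angular width = |41.214° − 42.224°| = 1.010°.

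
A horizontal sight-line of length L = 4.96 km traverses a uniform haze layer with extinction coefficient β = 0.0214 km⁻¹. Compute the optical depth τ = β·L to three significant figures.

τ = β·L = 0.0214 × 4.96 = 0.1061.

0.106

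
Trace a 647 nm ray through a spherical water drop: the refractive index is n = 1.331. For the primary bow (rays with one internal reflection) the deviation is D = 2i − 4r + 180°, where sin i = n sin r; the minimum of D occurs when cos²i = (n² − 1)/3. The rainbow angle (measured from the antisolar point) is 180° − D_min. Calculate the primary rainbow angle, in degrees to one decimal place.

cos²i = (1.77156 − 1)/3 = 0.25719; i = arccos(0.50714) = 59.527°.
sin r = sin 59.527°/1.331 = 0.64753; r = 40.356°.
D_min = 2·59.527° − 4·40.356° + 180° = 137.630°.
Rainbow angle = 180° − D_min = 42.370°.

42.4°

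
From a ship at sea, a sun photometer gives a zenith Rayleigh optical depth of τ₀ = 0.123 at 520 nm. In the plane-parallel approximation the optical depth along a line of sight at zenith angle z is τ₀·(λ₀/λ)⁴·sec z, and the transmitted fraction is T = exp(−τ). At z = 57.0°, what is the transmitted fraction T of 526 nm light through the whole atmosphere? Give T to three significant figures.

sec 57.0° = 1.8361.
τ = 0.123 × (520/526)⁴ × 1.8361 = 0.123 × 0.9551 × 1.8361 = 0.2157.
T = exp(−0.2157) = 0.8060.

0.806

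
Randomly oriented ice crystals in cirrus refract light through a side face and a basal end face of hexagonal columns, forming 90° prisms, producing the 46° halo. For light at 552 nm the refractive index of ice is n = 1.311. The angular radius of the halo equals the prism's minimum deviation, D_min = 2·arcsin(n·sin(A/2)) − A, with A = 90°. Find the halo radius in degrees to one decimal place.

n·sin(A/2) = 1.311 × sin 45° = 1.311 × 0.7071 = 0.9270.
D_min = 2·arcsin(0.9270) − 90° = 2 × 67.974° − 90° = 45.949°.

45.9°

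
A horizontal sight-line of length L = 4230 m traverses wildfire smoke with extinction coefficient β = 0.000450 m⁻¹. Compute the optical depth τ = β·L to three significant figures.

1.90

τ = β·L = 0.000450 × 4230 = 1.9035.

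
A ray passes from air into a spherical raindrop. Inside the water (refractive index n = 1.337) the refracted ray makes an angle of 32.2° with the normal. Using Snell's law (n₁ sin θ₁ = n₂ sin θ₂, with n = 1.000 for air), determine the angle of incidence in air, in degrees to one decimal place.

45.4°

Snell: sin θ_i = n · sin θ_r = 1.337 × sin 32.2° = 1.337 × 0.5329 = 0.7125.
θ_i = arcsin(0.7125) = 45.44°.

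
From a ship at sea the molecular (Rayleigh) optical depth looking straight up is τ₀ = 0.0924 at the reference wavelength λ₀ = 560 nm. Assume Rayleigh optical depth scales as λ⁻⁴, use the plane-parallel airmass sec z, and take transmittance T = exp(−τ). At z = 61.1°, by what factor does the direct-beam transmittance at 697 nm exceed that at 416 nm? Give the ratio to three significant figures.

Airmass: sec 61.1° = 2.0692.
τ(697 nm) = 0.0924 × (560/697)⁴ × 2.0692 = 0.0924 × 0.4167 × 2.0692 = 0.0797.
τ(416 nm) = 0.0924 × (560/416)⁴ × 2.0692 = 0.0924 × 3.2838 × 2.0692 = 0.6278.
T(697)/T(416) = exp(τ_B − τ_A) = exp(0.5482) = 1.7301.

1.73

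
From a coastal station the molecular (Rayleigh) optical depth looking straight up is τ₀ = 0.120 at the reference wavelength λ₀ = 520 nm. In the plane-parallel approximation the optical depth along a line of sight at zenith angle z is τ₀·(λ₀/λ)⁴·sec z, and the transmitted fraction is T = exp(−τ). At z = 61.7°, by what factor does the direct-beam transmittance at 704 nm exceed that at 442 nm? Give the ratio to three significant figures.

Airmass: sec 61.7° = 2.1093.
τ(704 nm) = 0.120 × (520/704)⁴ × 2.1093 = 0.120 × 0.2977 × 2.1093 = 0.0753.
τ(442 nm) = 0.120 × (520/442)⁴ × 2.1093 = 0.120 × 1.9157 × 2.1093 = 0.4849.
T(704)/T(442) = exp(τ_B − τ_A) = exp(0.4096) = 1.5061.

1.51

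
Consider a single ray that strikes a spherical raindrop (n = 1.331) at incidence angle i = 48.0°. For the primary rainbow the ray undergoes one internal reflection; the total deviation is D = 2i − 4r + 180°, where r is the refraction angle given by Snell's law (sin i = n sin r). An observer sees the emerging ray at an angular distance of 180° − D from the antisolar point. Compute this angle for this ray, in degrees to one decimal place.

39.8°

sin r = sin 48.0° / 1.331 = 0.7431/1.331 = 0.5583; r = 33.94°.
D = 2·48.0° − 4·33.94° + 180° = 96.00° − 135.76° + 180° = 140.24°.
Angle from antisolar point = 180° − D = 39.76°.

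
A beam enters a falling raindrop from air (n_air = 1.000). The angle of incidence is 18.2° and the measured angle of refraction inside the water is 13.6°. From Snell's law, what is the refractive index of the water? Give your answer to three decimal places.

n = sin θ_i / sin θ_r = sin 18.2° / sin 13.6° = 0.3123 / 0.2351 = 1.3283.

1.328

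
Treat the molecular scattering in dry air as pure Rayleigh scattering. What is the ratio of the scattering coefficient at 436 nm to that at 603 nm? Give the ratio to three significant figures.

3.66

Rayleigh scattering ∝ λ⁻⁴, so the ratio of coefficients is the inverse fourth power of the wavelength ratio.
σ(436)/σ(603) = (603/436)⁴ = (1.3830)⁴ = 3.659.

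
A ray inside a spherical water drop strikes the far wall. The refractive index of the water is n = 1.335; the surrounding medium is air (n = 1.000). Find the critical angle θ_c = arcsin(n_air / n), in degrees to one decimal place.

48.5°

sin θ_c = n_air / n = 1.000 / 1.335 = 0.7491.
θ_c = arcsin(0.7491) = 48.51°.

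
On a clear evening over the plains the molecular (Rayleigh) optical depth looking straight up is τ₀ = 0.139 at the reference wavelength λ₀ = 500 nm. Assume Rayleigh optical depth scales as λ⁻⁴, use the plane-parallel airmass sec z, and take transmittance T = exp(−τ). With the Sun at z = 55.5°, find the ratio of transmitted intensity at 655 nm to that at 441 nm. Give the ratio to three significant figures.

Airmass: sec 55.5° = 1.7655.
τ(655 nm) = 0.139 × (500/655)⁴ × 1.7655 = 0.139 × 0.3396 × 1.7655 = 0.0833.
τ(441 nm) = 0.139 × (500/441)⁴ × 1.7655 = 0.139 × 1.6524 × 1.7655 = 0.4055.
T(655)/T(441) = exp(τ_B − τ_A) = exp(0.3222) = 1.3801.

1.38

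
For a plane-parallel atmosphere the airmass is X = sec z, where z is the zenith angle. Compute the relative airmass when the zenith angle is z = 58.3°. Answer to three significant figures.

X = sec z = 1/cos 58.3° = 1/0.5255 = 1.9031.

1.90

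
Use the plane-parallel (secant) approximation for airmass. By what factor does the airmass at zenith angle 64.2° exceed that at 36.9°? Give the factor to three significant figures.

1.84

X(64.2°)/X(36.9°) = sec 64.2° / sec 36.9° = cos 36.9° / cos 64.2° = 0.7997/0.4352 = 1.8374.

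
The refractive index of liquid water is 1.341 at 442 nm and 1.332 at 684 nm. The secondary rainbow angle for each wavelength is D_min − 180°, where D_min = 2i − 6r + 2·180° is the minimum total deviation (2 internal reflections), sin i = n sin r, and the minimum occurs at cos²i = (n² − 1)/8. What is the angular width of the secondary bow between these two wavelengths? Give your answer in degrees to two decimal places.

At 442 nm (n = 1.341): cos²i = 0.09979 → i = 71.586°, r = 45.034°, D_min = 232.966°, rainbow angle = 52.966°.
At 684 nm (n = 1.332): cos²i = 0.09678 → i = 71.875°, r = 45.520°, D_min = 230.628°, rainbow angle = 50.628°.
Angular width = |52.966° − 50.628°| = 2.337°.

2.34°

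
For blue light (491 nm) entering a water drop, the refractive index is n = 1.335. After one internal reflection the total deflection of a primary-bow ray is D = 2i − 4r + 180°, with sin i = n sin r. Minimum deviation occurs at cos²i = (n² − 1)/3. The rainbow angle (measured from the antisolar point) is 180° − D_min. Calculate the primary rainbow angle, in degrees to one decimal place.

cos²i = (1.78222 − 1)/3 = 0.26074; i = arccos(0.51063) = 59.294°.
sin r = sin 59.294°/1.335 = 0.64405; r = 40.094°.
D_min = 2·59.294° − 4·40.094° + 180° = 138.212°.
Rainbow angle = 180° − D_min = 41.788°.

41.8°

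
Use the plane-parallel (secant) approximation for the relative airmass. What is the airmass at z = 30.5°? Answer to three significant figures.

1.16

X = sec z = 1/cos 30.5° = 1/0.8616 = 1.1606.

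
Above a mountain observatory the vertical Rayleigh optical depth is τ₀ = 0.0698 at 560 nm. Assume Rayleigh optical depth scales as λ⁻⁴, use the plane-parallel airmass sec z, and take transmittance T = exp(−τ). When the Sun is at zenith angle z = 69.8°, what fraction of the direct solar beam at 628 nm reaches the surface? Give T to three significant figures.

sec 69.8° = 2.8960.
τ = 0.0698 × (560/628)⁴ × 2.8960 = 0.0698 × 0.6323 × 2.8960 = 0.1278.
T = exp(−0.1278) = 0.8800.

0.880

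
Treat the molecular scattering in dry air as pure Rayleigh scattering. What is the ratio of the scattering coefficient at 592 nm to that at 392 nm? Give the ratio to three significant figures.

0.192

Rayleigh scattering ∝ λ⁻⁴, so the ratio of coefficients is the inverse fourth power of the wavelength ratio.
σ(592)/σ(392) = (392/592)⁴ = (0.6622)⁴ = 0.1922.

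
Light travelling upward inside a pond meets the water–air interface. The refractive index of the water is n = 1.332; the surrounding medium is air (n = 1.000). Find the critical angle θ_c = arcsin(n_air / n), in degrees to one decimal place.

48.7°

sin θ_c = n_air / n = 1.000 / 1.332 = 0.7508.
θ_c = arcsin(0.7508) = 48.66°.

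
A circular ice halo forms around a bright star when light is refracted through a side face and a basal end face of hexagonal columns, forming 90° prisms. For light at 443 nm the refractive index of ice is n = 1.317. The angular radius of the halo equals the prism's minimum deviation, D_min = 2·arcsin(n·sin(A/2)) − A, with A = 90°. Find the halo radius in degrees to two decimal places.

47.26°

n·sin(A/2) = 1.317 × sin 45° = 1.317 × 0.7071 = 0.9313.
D_min = 2·arcsin(0.9313) − 90° = 2 × 68.632° − 90° = 47.264°.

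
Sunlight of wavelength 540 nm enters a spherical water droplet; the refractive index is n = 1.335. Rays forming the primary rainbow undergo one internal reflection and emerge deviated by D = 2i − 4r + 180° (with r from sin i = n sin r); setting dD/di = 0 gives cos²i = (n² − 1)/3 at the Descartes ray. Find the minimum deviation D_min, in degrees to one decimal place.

cos²i = (1.78222 − 1)/3 = 0.26074; i = arccos(0.51063) = 59.294°.
sin r = sin 59.294°/1.335 = 0.64405; r = 40.094°.
D_min = 2·59.294° − 4·40.094° + 180° = 138.212°.

138.2°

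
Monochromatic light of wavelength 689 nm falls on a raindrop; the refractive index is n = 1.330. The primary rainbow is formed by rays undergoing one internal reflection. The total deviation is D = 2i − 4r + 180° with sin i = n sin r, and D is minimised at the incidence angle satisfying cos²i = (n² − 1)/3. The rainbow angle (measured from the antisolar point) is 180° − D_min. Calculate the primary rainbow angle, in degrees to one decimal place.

42.5°

cos²i = (1.76890 − 1)/3 = 0.25630; i = arccos(0.50626) = 59.585°.
sin r = sin 59.585°/1.330 = 0.64841; r = 40.422°.
D_min = 2·59.585° − 4·40.422° + 180° = 137.484°.
Rainbow angle = 180° − D_min = 42.516°.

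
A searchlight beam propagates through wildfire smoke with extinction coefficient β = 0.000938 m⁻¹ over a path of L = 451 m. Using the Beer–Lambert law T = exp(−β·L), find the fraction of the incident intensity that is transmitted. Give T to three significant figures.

0.655

τ = β·L = 0.000938 × 451 = 0.4230.
T = exp(−0.4230) = 0.6551.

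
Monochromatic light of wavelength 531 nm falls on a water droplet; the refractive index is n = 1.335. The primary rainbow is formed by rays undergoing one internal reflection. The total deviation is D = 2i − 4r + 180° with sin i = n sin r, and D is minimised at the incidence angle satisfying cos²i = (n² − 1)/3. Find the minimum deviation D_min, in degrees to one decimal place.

cos²i = (1.78222 − 1)/3 = 0.26074; i = arccos(0.51063) = 59.294°.
sin r = sin 59.294°/1.335 = 0.64405; r = 40.094°.
D_min = 2·59.294° − 4·40.094° + 180° = 138.212°.

138.2°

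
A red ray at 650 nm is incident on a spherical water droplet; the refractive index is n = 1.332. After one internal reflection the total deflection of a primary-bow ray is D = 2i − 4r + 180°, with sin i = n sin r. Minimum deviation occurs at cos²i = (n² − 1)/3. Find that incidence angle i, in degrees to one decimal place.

cos²i = (1.332² − 1)/3 = (1.77422 − 1)/3 = 0.25807.
cos i = 0.50801, so i = 59.469°.

59.5°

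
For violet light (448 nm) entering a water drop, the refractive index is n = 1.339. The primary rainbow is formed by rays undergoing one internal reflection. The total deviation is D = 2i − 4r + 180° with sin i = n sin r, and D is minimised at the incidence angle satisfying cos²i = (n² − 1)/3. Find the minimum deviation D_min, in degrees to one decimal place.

138.8°

cos²i = (1.79292 − 1)/3 = 0.26431; i = arccos(0.51411) = 59.062°.
sin r = sin 59.062°/1.339 = 0.64057; r = 39.834°.
D_min = 2·59.062° − 4·39.834° + 180° = 138.786°.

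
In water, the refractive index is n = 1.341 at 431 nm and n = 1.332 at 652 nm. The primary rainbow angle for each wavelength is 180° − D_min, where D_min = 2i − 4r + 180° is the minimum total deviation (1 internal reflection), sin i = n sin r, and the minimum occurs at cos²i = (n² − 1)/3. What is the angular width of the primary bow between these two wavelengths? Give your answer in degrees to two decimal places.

At 431 nm (n = 1.341): cos²i = 0.26609 → i = 58.946°, r = 39.705°, D_min = 139.071°, rainbow angle = 40.929°.
At 652 nm (n = 1.332): cos²i = 0.25807 → i = 59.469°, r = 40.290°, D_min = 137.776°, rainbow angle = 42.224°.
Angular width = |40.929° − 42.224°| = 1.295°.

1.29°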